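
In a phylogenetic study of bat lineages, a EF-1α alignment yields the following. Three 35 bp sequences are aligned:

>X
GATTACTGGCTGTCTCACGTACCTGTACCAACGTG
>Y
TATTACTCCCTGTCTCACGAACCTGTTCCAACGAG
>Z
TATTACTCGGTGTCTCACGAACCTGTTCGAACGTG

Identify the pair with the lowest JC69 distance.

X–Y: 6/35 differ, p = 0.171, d = 0.195.
X–Z: 6/35 differ, p = 0.171, d = 0.195.
Y–Z: 4/35 differ, p = 0.114, d = 0.124.
The smallest distance is between Y and Z.

Y and Z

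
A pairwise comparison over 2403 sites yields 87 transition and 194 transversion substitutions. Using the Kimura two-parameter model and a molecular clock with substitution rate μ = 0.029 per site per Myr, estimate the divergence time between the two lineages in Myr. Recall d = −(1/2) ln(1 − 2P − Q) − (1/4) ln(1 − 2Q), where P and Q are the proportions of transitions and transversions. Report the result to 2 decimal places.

P = 87/2403 ≈ 0.036205 and Q = 194/2403 ≈ 0.080732.
Under the Kimura two-parameter model, d = −½ ln(1 − 2P − Q) − ¼ ln(1 − 2Q).
1 − 2P − Q = 0.846858, giving −½ ln(0.846858) = 0.083111.
1 − 2Q = 0.838536, giving −¼ ln(0.838536) = 0.044024.
d = 0.083111 + 0.044024 = 0.127135.
Under a molecular clock d = 2μt, so t = d/(2μ) = 0.127135 / (2 × 0.029) = 2.19 Myr.

2.19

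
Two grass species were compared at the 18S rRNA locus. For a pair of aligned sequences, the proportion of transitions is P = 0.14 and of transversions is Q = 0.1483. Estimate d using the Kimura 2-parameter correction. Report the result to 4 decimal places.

0.3675

Under the Kimura two-parameter model, d = −½ ln(1 − 2P − Q) − ¼ ln(1 − 2Q).
1 − 2P − Q = 0.5717, giving −½ ln(0.5717) = 0.279570.
1 − 2Q = 0.7034, giving −¼ ln(0.7034) = 0.087957.
d = 0.279570 + 0.087957 = 0.367527.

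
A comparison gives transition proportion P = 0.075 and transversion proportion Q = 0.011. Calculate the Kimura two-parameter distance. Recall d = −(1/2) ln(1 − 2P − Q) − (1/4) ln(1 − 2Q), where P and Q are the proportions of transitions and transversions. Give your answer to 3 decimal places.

0.093

Under the Kimura two-parameter model, d = −½ ln(1 − 2P − Q) − ¼ ln(1 − 2Q).
1 − 2P − Q = 0.839, giving −½ ln(0.839) = 0.087772.
1 − 2Q = 0.978, giving −¼ ln(0.978) = 0.005561.
d = 0.087772 + 0.005561 = 0.093333.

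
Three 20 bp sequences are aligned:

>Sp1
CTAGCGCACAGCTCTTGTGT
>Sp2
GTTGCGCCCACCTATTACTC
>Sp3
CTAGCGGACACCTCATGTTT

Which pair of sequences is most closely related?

Sp1 and Sp3

Sp1–Sp2: 9/20 differ, p = 0.450, d = 0.687.
Sp1–Sp3: 4/20 differ, p = 0.200, d = 0.233.
Sp2–Sp3: 9/20 differ, p = 0.450, d = 0.687.
The smallest distance is between Sp1 and Sp3.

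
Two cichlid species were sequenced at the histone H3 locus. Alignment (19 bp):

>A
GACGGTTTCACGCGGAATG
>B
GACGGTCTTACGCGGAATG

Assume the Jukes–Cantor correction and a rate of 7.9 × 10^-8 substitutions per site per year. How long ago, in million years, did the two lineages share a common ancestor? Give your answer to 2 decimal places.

0.72

The sequences differ at 2 of 19 sites (7, 9), so p = 2/19 ≈ 0.105263.
d = −(3/4) ln(1 − 4p/3) = −0.75 ln(1 − 0.140351) = −0.75 ln(0.859649)
  = −0.75 × (-0.151231) = 0.113423 substitutions/site.
Under a molecular clock d = 2μt, so t = d/(2μ) = 0.113423 / (2 × 7.9 × 10^-8) = 0.72 million years.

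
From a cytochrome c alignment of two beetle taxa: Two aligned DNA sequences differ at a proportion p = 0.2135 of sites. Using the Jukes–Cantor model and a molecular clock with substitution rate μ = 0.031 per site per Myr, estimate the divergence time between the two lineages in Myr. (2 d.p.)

d = −(3/4) ln(1 − 4p/3) = −0.75 ln(1 − 0.284667) = −0.75 ln(0.715333)
  = −0.75 × (-0.335007) = 0.251255 substitutions/site.
Under a molecular clock d = 2μt, so t = d/(2μ) = 0.251255 / (2 × 0.031) = 4.05 Myr.

4.05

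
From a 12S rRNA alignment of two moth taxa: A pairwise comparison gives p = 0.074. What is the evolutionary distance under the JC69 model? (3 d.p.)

d = −(3/4) ln(1 − 4p/3) = −0.75 ln(1 − 0.098667) = −0.75 ln(0.901333)
  = −0.75 × (-0.103881) = 0.077911 substitutions/site.

0.078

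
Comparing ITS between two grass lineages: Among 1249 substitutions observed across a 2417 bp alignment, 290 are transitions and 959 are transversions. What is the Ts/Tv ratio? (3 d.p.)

0.302

R = 290/959 = 0.302398… ≈ 0.302 (to 3 d.p.).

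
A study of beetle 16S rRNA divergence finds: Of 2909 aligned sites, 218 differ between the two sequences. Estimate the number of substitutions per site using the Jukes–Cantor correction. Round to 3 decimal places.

0.079

p = 218/2909 ≈ 0.07494.
d = −(3/4) ln(1 − 4p/3) = −0.75 ln(1 − 0.09992) = −0.75 ln(0.90008)
  = −0.75 × (-0.105272) = 0.078954 substitutions/site.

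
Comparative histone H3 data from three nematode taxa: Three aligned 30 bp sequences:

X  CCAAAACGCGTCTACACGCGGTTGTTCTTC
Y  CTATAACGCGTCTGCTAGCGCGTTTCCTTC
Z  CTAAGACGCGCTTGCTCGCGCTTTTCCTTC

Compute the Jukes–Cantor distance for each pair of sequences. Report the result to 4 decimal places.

X–Y: 9/30 sites differ → p = 0.3, d = −0.75 ln(1 − 0.4) = 0.383119 ≈ 0.3831.
X–Z: 9/30 sites differ → p = 0.3, d = −0.75 ln(1 − 0.4) = 0.383119 ≈ 0.3831.
Y–Z: 6/30 sites differ → p = 0.2, d = −0.75 ln(1 − 0.266667) = 0.232617 ≈ 0.2326.

d(X,Y) = 0.3831, d(X,Z) = 0.3831, d(Y,Z) = 0.2326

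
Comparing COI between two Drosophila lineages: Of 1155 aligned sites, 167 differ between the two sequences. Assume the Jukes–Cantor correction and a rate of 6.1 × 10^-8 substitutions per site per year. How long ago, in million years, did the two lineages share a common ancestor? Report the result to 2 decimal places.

1.32

p = 167/1155 ≈ 0.144589.
d = −(3/4) ln(1 − 4p/3) = −0.75 ln(1 − 0.192785) = −0.75 ln(0.807215)
  = −0.75 × (-0.214165) = 0.160624 substitutions/site.
Under a molecular clock d = 2μt, so t = d/(2μ) = 0.160624 / (2 × 6.1 × 10^-8) = 1.32 million years.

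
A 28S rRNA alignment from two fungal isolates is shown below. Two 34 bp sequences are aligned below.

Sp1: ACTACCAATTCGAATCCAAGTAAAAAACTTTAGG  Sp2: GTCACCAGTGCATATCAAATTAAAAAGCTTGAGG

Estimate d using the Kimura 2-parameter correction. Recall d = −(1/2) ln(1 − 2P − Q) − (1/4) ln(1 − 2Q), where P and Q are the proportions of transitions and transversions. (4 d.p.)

0.4337

Of 34 sites, 6 differences are transitions and 5 are transversions, so P = 6/34 ≈ 0.176471 and Q = 5/34 ≈ 0.147059.
Under the Kimura two-parameter model, d = −½ ln(1 − 2P − Q) − ¼ ln(1 − 2Q).
1 − 2P − Q = 0.499999, giving −½ ln(0.499999) = 0.346575.
1 − 2Q = 0.705882, giving −¼ ln(0.705882) = 0.087077.
d = 0.346575 + 0.087077 = 0.433652.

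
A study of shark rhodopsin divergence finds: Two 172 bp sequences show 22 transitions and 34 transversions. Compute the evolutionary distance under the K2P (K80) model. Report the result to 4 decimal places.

P = 22/172 ≈ 0.127907 and Q = 34/172 ≈ 0.197674.
Under the Kimura two-parameter model, d = −½ ln(1 − 2P − Q) − ¼ ln(1 − 2Q).
1 − 2P − Q = 0.546512, giving −½ ln(0.546512) = 0.302100.
1 − 2Q = 0.604652, giving −¼ ln(0.604652) = 0.125776.
d = 0.302100 + 0.125776 = 0.427876.

0.4279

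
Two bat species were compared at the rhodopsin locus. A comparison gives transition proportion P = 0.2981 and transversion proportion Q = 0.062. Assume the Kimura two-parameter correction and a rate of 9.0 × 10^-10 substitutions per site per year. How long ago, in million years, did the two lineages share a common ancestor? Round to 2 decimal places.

Under the Kimura two-parameter model, d = −½ ln(1 − 2P − Q) − ¼ ln(1 − 2Q).
1 − 2P − Q = 0.3418, giving −½ ln(0.3418) = 0.536765.
1 − 2Q = 0.876, giving −¼ ln(0.876) = 0.033097.
d = 0.536765 + 0.033097 = 0.569862.
Under a molecular clock d = 2μt, so t = d/(2μ) = 0.569862 / (2 × 9.0 × 10^-10) = 316.59 million years.

316.59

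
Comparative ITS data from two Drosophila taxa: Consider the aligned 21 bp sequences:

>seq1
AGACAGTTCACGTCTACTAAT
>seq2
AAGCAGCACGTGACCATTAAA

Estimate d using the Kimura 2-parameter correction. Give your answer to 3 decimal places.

0.913

Of 21 sites, 7 differences are transitions and 3 are transversions, so P = 7/21 ≈ 0.333333 and Q = 3/21 ≈ 0.142857.
Under the Kimura two-parameter model, d = −½ ln(1 − 2P − Q) − ¼ ln(1 − 2Q).
1 − 2P − Q = 0.190477, giving −½ ln(0.190477) = 0.829112.
1 − 2Q = 0.714286, giving −¼ ln(0.714286) = 0.084118.
d = 0.829112 + 0.084118 = 0.913230.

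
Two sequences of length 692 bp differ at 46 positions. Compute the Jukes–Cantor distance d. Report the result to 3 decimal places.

0.070

p = 46/692 ≈ 0.066474.
d = −(3/4) ln(1 − 4p/3) = −0.75 ln(1 − 0.088632) = −0.75 ln(0.911368)
  = −0.75 × (-0.092809) = 0.069607 substitutions/site.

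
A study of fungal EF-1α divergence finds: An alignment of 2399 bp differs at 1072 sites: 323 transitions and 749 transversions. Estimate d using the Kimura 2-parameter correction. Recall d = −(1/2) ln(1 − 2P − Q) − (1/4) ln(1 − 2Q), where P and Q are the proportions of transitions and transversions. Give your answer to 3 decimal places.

P = 323/2399 ≈ 0.134639 and Q = 749/2399 ≈ 0.312213.
Under the Kimura two-parameter model, d = −½ ln(1 − 2P − Q) − ¼ ln(1 − 2Q).
1 − 2P − Q = 0.418509, giving −½ ln(0.418509) = 0.435528.
1 − 2Q = 0.375574, giving −¼ ln(0.375574) = 0.244825.
d = 0.435528 + 0.244825 = 0.680353.

0.680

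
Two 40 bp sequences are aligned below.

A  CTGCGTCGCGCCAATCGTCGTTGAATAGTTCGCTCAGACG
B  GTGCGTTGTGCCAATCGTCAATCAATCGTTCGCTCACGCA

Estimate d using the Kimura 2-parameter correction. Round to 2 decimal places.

0.31

Of 40 sites, 5 differences are transitions and 5 are transversions, so P = 5/40 = 0.125 and Q = 5/40 = 0.125.
Under the Kimura two-parameter model, d = −½ ln(1 − 2P − Q) − ¼ ln(1 − 2Q).
1 − 2P − Q = 0.625, giving −½ ln(0.625) = 0.235002.
1 − 2Q = 0.75, giving −¼ ln(0.75) = 0.071921.
d = 0.235002 + 0.071921 = 0.306923.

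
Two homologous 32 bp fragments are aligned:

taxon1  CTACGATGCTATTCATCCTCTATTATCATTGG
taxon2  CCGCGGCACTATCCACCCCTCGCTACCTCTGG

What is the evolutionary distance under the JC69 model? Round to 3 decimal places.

0.736

The sequences differ at 15 of 32 sites, so p = 15/32 = 0.46875.
d = −(3/4) ln(1 − 4p/3) = −0.75 ln(1 − 0.625) = −0.75 ln(0.375)
  = −0.75 × (-0.980829) = 0.735622 substitutions/site.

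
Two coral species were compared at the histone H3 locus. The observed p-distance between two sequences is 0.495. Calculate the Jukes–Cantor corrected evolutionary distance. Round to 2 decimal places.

d = −(3/4) ln(1 − 4p/3) = −0.75 ln(1 − 0.66) = −0.75 ln(0.34)
  = −0.75 × (-1.078810) = 0.809108 substitutions/site.

0.81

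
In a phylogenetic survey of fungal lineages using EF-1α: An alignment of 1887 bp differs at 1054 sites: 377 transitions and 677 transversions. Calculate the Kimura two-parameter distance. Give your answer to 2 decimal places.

P = 377/1887 ≈ 0.199788 and Q = 677/1887 ≈ 0.358771.
Under the Kimura two-parameter model, d = −½ ln(1 − 2P − Q) − ¼ ln(1 − 2Q).
1 − 2P − Q = 0.241653, giving −½ ln(0.241653) = 0.710126.
1 − 2Q = 0.282458, giving −¼ ln(0.282458) = 0.316056.
d = 0.710126 + 0.316056 = 1.026182.

1.03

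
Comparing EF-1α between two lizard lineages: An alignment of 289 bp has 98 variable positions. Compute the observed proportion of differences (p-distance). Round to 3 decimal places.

p = 98/289 = 0.339100… ≈ 0.339 (to 3 d.p.).

0.339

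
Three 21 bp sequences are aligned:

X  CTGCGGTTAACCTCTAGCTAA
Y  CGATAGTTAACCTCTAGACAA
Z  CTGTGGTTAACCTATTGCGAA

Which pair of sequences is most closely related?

X–Y: 6/21 differ, p = 0.286, d = 0.360.
X–Z: 4/21 differ, p = 0.190, d = 0.220.
Y–Z: 7/21 differ, p = 0.333, d = 0.441.
The smallest distance is between X and Z.

X and Z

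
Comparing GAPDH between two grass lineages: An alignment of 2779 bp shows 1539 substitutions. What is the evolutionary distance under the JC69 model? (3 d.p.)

p = 1539/2779 ≈ 0.553796.
d = −(3/4) ln(1 − 4p/3) = −0.75 ln(1 − 0.738395) = −0.75 ln(0.261605)
  = −0.75 × (-1.340920) = 1.005690 substitutions/site.

1.006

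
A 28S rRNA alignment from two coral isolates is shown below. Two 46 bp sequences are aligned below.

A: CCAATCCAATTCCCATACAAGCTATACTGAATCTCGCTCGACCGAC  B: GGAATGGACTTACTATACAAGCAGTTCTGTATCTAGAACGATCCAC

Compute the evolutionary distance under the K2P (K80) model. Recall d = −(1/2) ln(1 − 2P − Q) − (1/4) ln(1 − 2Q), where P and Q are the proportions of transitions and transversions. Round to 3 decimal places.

0.475

Of 46 sites, 3 differences are transitions and 13 are transversions, so P = 3/46 ≈ 0.065217 and Q = 13/46 ≈ 0.282609.
Under the Kimura two-parameter model, d = −½ ln(1 − 2P − Q) − ¼ ln(1 − 2Q).
1 − 2P − Q = 0.586957, giving −½ ln(0.586957) = 0.266402.
1 − 2Q = 0.434782, giving −¼ ln(0.434782) = 0.208228.
d = 0.266402 + 0.208228 = 0.474630.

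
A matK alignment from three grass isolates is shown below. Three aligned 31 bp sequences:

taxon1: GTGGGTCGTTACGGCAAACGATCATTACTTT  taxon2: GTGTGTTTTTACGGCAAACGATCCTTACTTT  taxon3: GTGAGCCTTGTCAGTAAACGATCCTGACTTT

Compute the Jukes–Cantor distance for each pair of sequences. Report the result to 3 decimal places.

taxon1–taxon2: 4/31 sites differ → p ≈ 0.129032, d = −0.75 ln(1 − 0.172043) = 0.141596 ≈ 0.142.
taxon1–taxon3: 9/31 sites differ → p ≈ 0.290323, d = −0.75 ln(1 − 0.387097) = 0.367161 ≈ 0.367.
taxon2–taxon3: 8/31 sites differ → p ≈ 0.258065, d = −0.75 ln(1 − 0.344087) = 0.316295 ≈ 0.316.

d(taxon1,taxon2) = 0.142, d(taxon1,taxon3) = 0.367, d(taxon2,taxon3) = 0.316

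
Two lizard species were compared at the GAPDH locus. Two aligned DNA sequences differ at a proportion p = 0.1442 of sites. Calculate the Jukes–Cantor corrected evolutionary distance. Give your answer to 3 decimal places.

d = −(3/4) ln(1 − 4p/3) = −0.75 ln(1 − 0.192267) = −0.75 ln(0.807733)
  = −0.75 × (-0.213524) = 0.160143 substitutions/site.

0.160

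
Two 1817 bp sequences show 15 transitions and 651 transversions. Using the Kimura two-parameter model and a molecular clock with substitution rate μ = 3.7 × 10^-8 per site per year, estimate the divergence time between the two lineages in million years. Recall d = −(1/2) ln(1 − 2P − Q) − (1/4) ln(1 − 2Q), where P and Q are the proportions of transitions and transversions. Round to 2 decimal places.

P = 15/1817 ≈ 0.008255 and Q = 651/1817 ≈ 0.358283.
Under the Kimura two-parameter model, d = −½ ln(1 − 2P − Q) − ¼ ln(1 − 2Q).
1 − 2P − Q = 0.625207, giving −½ ln(0.625207) = 0.234836.
1 − 2Q = 0.283434, giving −¼ ln(0.283434) = 0.315194.
d = 0.234836 + 0.315194 = 0.550030.
Under a molecular clock d = 2μt, so t = d/(2μ) = 0.550030 / (2 × 3.7 × 10^-8) = 7.43 million years.

7.43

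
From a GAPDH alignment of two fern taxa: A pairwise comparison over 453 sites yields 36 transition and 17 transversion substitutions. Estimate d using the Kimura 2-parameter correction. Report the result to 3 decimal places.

0.129

P = 36/453 ≈ 0.07947 and Q = 17/453 ≈ 0.037528.
Under the Kimura two-parameter model, d = −½ ln(1 − 2P − Q) − ¼ ln(1 − 2Q).
1 − 2P − Q = 0.803532, giving −½ ln(0.803532) = 0.109369.
1 − 2Q = 0.924944, giving −¼ ln(0.924944) = 0.019506.
d = 0.109369 + 0.019506 = 0.128875.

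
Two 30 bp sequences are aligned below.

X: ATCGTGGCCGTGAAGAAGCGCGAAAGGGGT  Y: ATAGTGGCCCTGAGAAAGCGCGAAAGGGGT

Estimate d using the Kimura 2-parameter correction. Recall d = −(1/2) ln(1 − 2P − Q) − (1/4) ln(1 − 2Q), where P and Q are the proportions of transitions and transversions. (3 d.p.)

0.147

Of 30 sites, 2 differences are transitions and 2 are transversions, so P = 2/30 ≈ 0.066667 and Q = 2/30 ≈ 0.066667.
Under the Kimura two-parameter model, d = −½ ln(1 − 2P − Q) − ¼ ln(1 − 2Q).
1 − 2P − Q = 0.799999, giving −½ ln(0.799999) = 0.111572.
1 − 2Q = 0.866666, giving −¼ ln(0.866666) = 0.035775.
d = 0.111572 + 0.035775 = 0.147347.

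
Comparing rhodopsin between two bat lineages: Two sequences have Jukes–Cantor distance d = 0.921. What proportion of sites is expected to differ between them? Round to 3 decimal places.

p = (3/4)(1 − e^(−4d/3)) = 0.75 × (1 − e^(-1.228)) = 0.75 × (1 − 0.292878) = 0.530342.

0.530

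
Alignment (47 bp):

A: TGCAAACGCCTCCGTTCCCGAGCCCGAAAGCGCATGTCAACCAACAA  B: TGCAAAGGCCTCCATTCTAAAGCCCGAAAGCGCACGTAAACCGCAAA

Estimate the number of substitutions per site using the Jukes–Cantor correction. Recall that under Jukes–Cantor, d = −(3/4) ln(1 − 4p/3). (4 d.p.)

0.2502

The sequences differ at 10 of 47 sites (7, 14, 18, 19, 20, 35, 38, 43, 44, 45), so p = 10/47 ≈ 0.212766.
d = −(3/4) ln(1 − 4p/3) = −0.75 ln(1 − 0.283688) = −0.75 ln(0.716312)
  = −0.75 × (-0.333639) = 0.250229 substitutions/site.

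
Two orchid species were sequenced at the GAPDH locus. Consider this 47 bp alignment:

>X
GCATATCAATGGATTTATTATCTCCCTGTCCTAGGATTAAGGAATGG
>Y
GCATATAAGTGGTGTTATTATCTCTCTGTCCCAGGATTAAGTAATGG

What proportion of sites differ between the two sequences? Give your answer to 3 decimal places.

The sequences differ at 7 of 47 positions (sites 7, 9, 13, 14, 25, 32, 42).
p = 7/47 = 0.148936… ≈ 0.149 (to 3 d.p.).

0.149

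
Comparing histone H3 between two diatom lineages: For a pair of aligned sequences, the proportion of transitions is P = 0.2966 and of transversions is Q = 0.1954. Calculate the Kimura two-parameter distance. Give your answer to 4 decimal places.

0.9009

Under the Kimura two-parameter model, d = −½ ln(1 − 2P − Q) − ¼ ln(1 − 2Q).
1 − 2P − Q = 0.2114, giving −½ ln(0.2114) = 0.777002.
1 − 2Q = 0.6092, giving −¼ ln(0.6092) = 0.123902.
d = 0.777002 + 0.123902 = 0.900904.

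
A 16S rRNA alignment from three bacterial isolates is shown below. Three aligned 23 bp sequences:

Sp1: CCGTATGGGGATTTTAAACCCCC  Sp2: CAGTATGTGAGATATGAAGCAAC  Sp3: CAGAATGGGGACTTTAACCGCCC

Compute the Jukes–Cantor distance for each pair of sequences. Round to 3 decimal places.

Sp1–Sp2: 10/23 sites differ → p ≈ 0.434783, d = −0.75 ln(1 − 0.579711) = 0.650110 ≈ 0.650.
Sp1–Sp3: 5/23 sites differ → p ≈ 0.217391, d = −0.75 ln(1 − 0.289855) = 0.256715 ≈ 0.257.
Sp2–Sp3: 12/23 sites differ → p ≈ 0.521739, d = −0.75 ln(1 − 0.695652) = 0.892188 ≈ 0.892.

d(Sp1,Sp2) = 0.650, d(Sp1,Sp3) = 0.257, d(Sp2,Sp3) = 0.892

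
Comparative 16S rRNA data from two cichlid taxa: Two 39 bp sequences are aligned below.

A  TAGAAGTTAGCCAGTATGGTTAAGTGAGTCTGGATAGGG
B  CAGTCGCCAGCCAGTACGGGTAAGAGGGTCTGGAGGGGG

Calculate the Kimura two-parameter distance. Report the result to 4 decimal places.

0.3603

Of 39 sites, 6 differences are transitions and 5 are transversions, so P = 6/39 ≈ 0.153846 and Q = 5/39 ≈ 0.128205.
Under the Kimura two-parameter model, d = −½ ln(1 − 2P − Q) − ¼ ln(1 − 2Q).
1 − 2P − Q = 0.564103, giving −½ ln(0.564103) = 0.286259.
1 − 2Q = 0.74359, giving −¼ ln(0.74359) = 0.074066.
d = 0.286259 + 0.074066 = 0.360325.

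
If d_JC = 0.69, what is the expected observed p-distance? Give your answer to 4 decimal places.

p = (3/4)(1 − e^(−4d/3)) = 0.75 × (1 − e^(-0.92)) = 0.75 × (1 − 0.398519) = 0.451111.

0.4511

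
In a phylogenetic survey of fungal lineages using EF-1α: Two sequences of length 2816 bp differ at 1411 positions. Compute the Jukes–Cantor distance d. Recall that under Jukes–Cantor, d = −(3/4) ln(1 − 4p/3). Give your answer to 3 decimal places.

0.827

p = 1411/2816 ≈ 0.501065.
d = −(3/4) ln(1 − 4p/3) = −0.75 ln(1 − 0.668087) = −0.75 ln(0.331913)
  = −0.75 × (-1.102882) = 0.827162 substitutions/site.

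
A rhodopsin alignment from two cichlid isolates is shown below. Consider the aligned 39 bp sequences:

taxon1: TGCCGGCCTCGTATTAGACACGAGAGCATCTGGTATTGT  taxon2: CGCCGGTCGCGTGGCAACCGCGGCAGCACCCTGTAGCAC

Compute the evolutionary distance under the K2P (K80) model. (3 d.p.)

0.825

Of 39 sites, 12 differences are transitions and 6 are transversions, so P = 12/39 ≈ 0.307692 and Q = 6/39 ≈ 0.153846.
Under the Kimura two-parameter model, d = −½ ln(1 − 2P − Q) − ¼ ln(1 − 2Q).
1 − 2P − Q = 0.23077, giving −½ ln(0.23077) = 0.733167.
1 − 2Q = 0.692308, giving −¼ ln(0.692308) = 0.091931.
d = 0.733167 + 0.091931 = 0.825098.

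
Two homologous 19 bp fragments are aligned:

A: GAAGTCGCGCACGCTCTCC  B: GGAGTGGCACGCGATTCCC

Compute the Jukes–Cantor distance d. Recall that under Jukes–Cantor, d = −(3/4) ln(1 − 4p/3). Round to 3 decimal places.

The sequences differ at 7 of 19 sites (2, 6, 9, 11, 14, 16, 17), so p = 7/19 ≈ 0.368421.
d = −(3/4) ln(1 − 4p/3) = −0.75 ln(1 − 0.491228) = −0.75 ln(0.508772)
  = −0.75 × (-0.675755) = 0.506816 substitutions/site.

0.507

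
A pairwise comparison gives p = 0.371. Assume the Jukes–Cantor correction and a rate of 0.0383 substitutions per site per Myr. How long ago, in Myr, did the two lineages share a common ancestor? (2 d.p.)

d = −(3/4) ln(1 − 4p/3) = −0.75 ln(1 − 0.494667) = −0.75 ln(0.505333)
  = −0.75 × (-0.682538) = 0.511904 substitutions/site.
Under a molecular clock d = 2μt, so t = d/(2μ) = 0.511904 / (2 × 0.0383) = 6.68 Myr.

6.68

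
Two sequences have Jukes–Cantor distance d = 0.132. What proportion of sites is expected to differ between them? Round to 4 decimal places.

0.1210

p = (3/4)(1 − e^(−4d/3)) = 0.75 × (1 − e^(-0.176)) = 0.75 × (1 − 0.838618) = 0.121037.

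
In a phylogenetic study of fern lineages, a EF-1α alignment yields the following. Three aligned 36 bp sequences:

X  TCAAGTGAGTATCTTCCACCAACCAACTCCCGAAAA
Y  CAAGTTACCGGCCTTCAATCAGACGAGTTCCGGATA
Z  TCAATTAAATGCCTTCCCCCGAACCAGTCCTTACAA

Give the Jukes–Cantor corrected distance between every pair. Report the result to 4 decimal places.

d(X,Y) = 0.9123, d(X,Z) = 0.4926, d(Y,Z) = 0.8240

X–Y: 19/36 sites differ → p ≈ 0.527778, d = −0.75 ln(1 − 0.703704) = 0.912297 ≈ 0.9123.
X–Z: 13/36 sites differ → p ≈ 0.361111, d = −0.75 ln(1 − 0.481481) = 0.492584 ≈ 0.4926.
Y–Z: 18/36 sites differ → p = 0.5, d = −0.75 ln(1 − 0.666667) = 0.823960 ≈ 0.8240.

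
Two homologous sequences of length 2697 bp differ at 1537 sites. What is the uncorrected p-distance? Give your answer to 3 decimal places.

p = 1537/2697 = 0.569892… ≈ 0.570 (to 3 d.p.).

0.570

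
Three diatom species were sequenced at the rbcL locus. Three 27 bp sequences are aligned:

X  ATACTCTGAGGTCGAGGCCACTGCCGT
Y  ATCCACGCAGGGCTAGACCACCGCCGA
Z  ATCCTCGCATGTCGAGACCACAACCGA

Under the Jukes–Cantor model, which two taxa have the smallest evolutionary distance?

X–Y: 9/27 differ, p = 0.333, d = 0.441.
X–Z: 8/27 differ, p = 0.296, d = 0.377.
Y–Z: 6/27 differ, p = 0.222, d = 0.264.
The smallest distance is between Y and Z.

Y and Z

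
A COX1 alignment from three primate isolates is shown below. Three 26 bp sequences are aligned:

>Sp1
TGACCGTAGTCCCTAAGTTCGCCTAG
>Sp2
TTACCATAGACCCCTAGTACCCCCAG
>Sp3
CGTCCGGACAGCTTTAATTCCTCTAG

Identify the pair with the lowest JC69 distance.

Sp1 and Sp2

Sp1–Sp2: 8/26 differ, p = 0.308, d = 0.396.
Sp1–Sp3: 11/26 differ, p = 0.423, d = 0.623.
Sp2–Sp3: 13/26 differ, p = 0.500, d = 0.824.
The smallest distance is between Sp1 and Sp2.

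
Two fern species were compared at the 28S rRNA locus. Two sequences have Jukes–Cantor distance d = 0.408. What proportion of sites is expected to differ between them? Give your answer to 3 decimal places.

p = (3/4)(1 − e^(−4d/3)) = 0.75 × (1 − e^(-0.544)) = 0.75 × (1 − 0.580422) = 0.314684.

0.315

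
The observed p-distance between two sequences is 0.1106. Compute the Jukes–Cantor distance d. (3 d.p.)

d = −(3/4) ln(1 − 4p/3) = −0.75 ln(1 − 0.147467) = −0.75 ln(0.852533)
  = −0.75 × (-0.159543) = 0.119657 substitutions/site.

0.120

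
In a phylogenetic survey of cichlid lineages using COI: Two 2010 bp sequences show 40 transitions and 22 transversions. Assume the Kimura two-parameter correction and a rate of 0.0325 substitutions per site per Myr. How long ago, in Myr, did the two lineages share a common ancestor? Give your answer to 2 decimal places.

P = 40/2010 ≈ 0.0199 and Q = 22/2010 ≈ 0.010945.
Under the Kimura two-parameter model, d = −½ ln(1 − 2P − Q) − ¼ ln(1 − 2Q).
1 − 2P − Q = 0.949255, giving −½ ln(0.949255) = 0.026039.
1 − 2Q = 0.97811, giving −¼ ln(0.97811) = 0.005533.
d = 0.026039 + 0.005533 = 0.031572.
Under a molecular clock d = 2μt, so t = d/(2μ) = 0.031572 / (2 × 0.0325) = 0.49 Myr.

0.49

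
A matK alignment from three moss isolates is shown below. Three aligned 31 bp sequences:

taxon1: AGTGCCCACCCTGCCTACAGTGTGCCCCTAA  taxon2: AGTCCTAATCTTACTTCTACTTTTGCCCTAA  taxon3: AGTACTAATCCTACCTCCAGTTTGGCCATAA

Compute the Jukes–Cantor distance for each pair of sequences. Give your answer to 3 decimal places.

taxon1–taxon2: 13/31 sites differ → p ≈ 0.419355, d = −0.75 ln(1 − 0.55914) = 0.614271 ≈ 0.614.
taxon1–taxon3: 9/31 sites differ → p ≈ 0.290323, d = −0.75 ln(1 − 0.387097) = 0.367161 ≈ 0.367.
taxon2–taxon3: 7/31 sites differ → p ≈ 0.225806, d = −0.75 ln(1 − 0.301075) = 0.268659 ≈ 0.269.

d(taxon1,taxon2) = 0.614, d(taxon1,taxon3) = 0.367, d(taxon2,taxon3) = 0.269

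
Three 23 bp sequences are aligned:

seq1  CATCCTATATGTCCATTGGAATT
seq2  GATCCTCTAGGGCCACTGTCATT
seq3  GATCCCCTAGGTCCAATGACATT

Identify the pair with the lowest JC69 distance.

seq1–seq2: 7/23 differ, p = 0.304, d = 0.390.
seq1–seq3: 7/23 differ, p = 0.304, d = 0.390.
seq2–seq3: 4/23 differ, p = 0.174, d = 0.198.
The smallest distance is between seq2 and seq3.

seq2 and seq3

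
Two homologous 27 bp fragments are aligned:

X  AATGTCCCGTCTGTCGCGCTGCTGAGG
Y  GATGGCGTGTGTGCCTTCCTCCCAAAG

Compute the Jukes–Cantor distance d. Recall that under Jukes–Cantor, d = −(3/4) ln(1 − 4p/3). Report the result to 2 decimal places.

The sequences differ at 13 of 27 sites, so p = 13/27 ≈ 0.481481.
d = −(3/4) ln(1 − 4p/3) = −0.75 ln(1 − 0.641975) = −0.75 ln(0.358025)
  = −0.75 × (-1.027152) = 0.770364 substitutions/site.

0.77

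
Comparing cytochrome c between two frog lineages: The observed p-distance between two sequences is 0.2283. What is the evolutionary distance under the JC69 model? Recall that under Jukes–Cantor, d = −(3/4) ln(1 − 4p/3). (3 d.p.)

0.272

d = −(3/4) ln(1 − 4p/3) = −0.75 ln(1 − 0.3044) = −0.75 ln(0.6956)
  = −0.75 × (-0.362980) = 0.272235 substitutions/site.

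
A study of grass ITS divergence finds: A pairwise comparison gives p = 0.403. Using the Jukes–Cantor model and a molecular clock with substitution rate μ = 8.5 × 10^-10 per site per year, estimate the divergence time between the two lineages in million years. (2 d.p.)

d = −(3/4) ln(1 − 4p/3) = −0.75 ln(1 − 0.537333) = −0.75 ln(0.462667)
  = −0.75 × (-0.770748) = 0.578061 substitutions/site.
Under a molecular clock d = 2μt, so t = d/(2μ) = 0.578061 / (2 × 8.5 × 10^-10) = 340.04 million years.

340.04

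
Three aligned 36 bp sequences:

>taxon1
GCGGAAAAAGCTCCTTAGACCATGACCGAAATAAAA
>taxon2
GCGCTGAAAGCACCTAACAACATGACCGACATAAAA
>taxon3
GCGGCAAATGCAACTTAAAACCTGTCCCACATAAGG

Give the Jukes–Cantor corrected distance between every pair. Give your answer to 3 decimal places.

taxon1–taxon2: 8/36 sites differ → p ≈ 0.222222, d = −0.75 ln(1 − 0.296296) = 0.263548 ≈ 0.264.
taxon1–taxon3: 12/36 sites differ → p ≈ 0.333333, d = −0.75 ln(1 − 0.444444) = 0.440839 ≈ 0.441.
taxon2–taxon3: 12/36 sites differ → p ≈ 0.333333, d = −0.75 ln(1 − 0.444444) = 0.440839 ≈ 0.441.

d(taxon1,taxon2) = 0.264, d(taxon1,taxon3) = 0.441, d(taxon2,taxon3) = 0.441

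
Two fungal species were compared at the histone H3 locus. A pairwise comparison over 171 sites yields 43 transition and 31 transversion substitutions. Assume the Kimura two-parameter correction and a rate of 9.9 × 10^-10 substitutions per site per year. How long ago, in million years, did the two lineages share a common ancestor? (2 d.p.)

P = 43/171 ≈ 0.251462 and Q = 31/171 ≈ 0.181287.
Under the Kimura two-parameter model, d = −½ ln(1 − 2P − Q) − ¼ ln(1 − 2Q).
1 − 2P − Q = 0.315789, giving −½ ln(0.315789) = 0.576341.
1 − 2Q = 0.637426, giving −¼ ln(0.637426) = 0.112579.
d = 0.576341 + 0.112579 = 0.688920.
Under a molecular clock d = 2μt, so t = d/(2μ) = 0.688920 / (2 × 9.9 × 10^-10) = 347.94 million years.

347.94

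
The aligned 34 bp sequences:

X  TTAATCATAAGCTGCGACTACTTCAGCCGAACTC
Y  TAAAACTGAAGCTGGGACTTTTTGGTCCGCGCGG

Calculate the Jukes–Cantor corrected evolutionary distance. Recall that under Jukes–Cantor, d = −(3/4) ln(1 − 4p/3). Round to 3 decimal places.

The sequences differ at 14 of 34 sites, so p = 14/34 ≈ 0.411765.
d = −(3/4) ln(1 − 4p/3) = −0.75 ln(1 − 0.54902) = −0.75 ln(0.45098)
  = −0.75 × (-0.796332) = 0.597249 substitutions/site.

0.597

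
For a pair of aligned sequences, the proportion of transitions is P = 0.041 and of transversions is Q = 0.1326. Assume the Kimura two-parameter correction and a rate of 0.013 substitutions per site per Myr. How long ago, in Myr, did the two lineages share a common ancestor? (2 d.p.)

Under the Kimura two-parameter model, d = −½ ln(1 − 2P − Q) − ¼ ln(1 − 2Q).
1 − 2P − Q = 0.7854, giving −½ ln(0.7854) = 0.120781.
1 − 2Q = 0.7348, giving −¼ ln(0.7348) = 0.077039.
d = 0.120781 + 0.077039 = 0.197820.
Under a molecular clock d = 2μt, so t = d/(2μ) = 0.197820 / (2 × 0.013) = 7.61 Myr.

7.61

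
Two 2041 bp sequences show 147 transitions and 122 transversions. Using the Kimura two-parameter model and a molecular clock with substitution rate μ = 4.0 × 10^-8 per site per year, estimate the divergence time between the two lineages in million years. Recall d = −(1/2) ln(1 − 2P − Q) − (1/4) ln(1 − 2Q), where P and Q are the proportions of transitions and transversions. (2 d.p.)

1.82

P = 147/2041 ≈ 0.072024 and Q = 122/2041 ≈ 0.059775.
Under the Kimura two-parameter model, d = −½ ln(1 − 2P − Q) − ¼ ln(1 − 2Q).
1 − 2P − Q = 0.796177, giving −½ ln(0.796177) = 0.113967.
1 − 2Q = 0.88045, giving −¼ ln(0.88045) = 0.031831.
d = 0.113967 + 0.031831 = 0.145798.
Under a molecular clock d = 2μt, so t = d/(2μ) = 0.145798 / (2 × 4.0 × 10^-8) = 1.82 million years.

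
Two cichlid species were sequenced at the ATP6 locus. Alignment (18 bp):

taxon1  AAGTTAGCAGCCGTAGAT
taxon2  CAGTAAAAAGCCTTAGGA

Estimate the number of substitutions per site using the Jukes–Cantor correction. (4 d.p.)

0.5482

The sequences differ at 7 of 18 sites (1, 5, 7, 8, 13, 17, 18), so p = 7/18 ≈ 0.388889.
d = −(3/4) ln(1 − 4p/3) = −0.75 ln(1 − 0.518519) = −0.75 ln(0.481481)
  = −0.75 × (-0.730889) = 0.548167 substitutions/site.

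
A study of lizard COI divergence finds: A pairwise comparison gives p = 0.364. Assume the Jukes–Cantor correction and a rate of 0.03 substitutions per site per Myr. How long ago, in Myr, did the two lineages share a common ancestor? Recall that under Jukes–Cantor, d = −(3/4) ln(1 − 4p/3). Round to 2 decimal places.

8.30

d = −(3/4) ln(1 − 4p/3) = −0.75 ln(1 − 0.485333) = −0.75 ln(0.514667)
  = −0.75 × (-0.664235) = 0.498176 substitutions/site.
Under a molecular clock d = 2μt, so t = d/(2μ) = 0.498176 / (2 × 0.03) = 8.30 Myr.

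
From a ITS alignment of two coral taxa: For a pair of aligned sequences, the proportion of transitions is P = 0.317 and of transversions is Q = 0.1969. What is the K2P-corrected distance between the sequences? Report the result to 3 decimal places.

Under the Kimura two-parameter model, d = −½ ln(1 − 2P − Q) − ¼ ln(1 − 2Q).
1 − 2P − Q = 0.1691, giving −½ ln(0.1691) = 0.888633.
1 − 2Q = 0.6062, giving −¼ ln(0.6062) = 0.125136.
d = 0.888633 + 0.125136 = 1.013769.

1.014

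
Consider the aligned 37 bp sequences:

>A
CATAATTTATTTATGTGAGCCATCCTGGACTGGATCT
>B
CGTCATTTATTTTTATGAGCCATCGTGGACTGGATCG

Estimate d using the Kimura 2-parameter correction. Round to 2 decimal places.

Of 37 sites, 2 differences are transitions and 4 are transversions, so P = 2/37 ≈ 0.054054 and Q = 4/37 ≈ 0.108108.
Under the Kimura two-parameter model, d = −½ ln(1 − 2P − Q) − ¼ ln(1 − 2Q).
1 − 2P − Q = 0.783784, giving −½ ln(0.783784) = 0.121811.
1 − 2Q = 0.783784, giving −¼ ln(0.783784) = 0.060905.
d = 0.121811 + 0.060905 = 0.182716.

0.18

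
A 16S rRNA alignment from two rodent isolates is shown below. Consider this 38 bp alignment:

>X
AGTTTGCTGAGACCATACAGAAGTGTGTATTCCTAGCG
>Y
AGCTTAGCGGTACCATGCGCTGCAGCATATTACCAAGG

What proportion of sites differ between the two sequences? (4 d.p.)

0.5000

The sequences differ at 19 of 38 positions.
p = 19/38 = 0.5000.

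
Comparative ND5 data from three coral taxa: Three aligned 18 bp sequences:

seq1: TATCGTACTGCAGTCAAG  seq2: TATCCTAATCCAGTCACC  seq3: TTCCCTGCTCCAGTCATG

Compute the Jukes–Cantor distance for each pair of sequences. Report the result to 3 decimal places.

seq1–seq2: 5/18 sites differ → p ≈ 0.277778, d = −0.75 ln(1 − 0.370371) = 0.346968 ≈ 0.347.
seq1–seq3: 6/18 sites differ → p ≈ 0.333333, d = −0.75 ln(1 − 0.444444) = 0.440839 ≈ 0.441.
seq2–seq3: 6/18 sites differ → p ≈ 0.333333, d = −0.75 ln(1 − 0.444444) = 0.440839 ≈ 0.441.

d(seq1,seq2) = 0.347, d(seq1,seq3) = 0.441, d(seq2,seq3) = 0.441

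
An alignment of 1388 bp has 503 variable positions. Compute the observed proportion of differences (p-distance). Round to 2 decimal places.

p = 503/1388 = 0.362391… ≈ 0.36 (to 2 d.p.).

0.36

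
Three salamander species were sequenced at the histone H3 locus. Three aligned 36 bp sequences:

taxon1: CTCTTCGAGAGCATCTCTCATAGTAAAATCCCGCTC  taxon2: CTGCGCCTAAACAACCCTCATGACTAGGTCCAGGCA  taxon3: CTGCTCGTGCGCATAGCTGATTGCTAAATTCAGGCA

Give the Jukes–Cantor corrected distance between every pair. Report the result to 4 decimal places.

taxon1–taxon2: 19/36 sites differ → p ≈ 0.527778, d = −0.75 ln(1 − 0.703704) = 0.912297 ≈ 0.9123.
taxon1–taxon3: 15/36 sites differ → p ≈ 0.416667, d = −0.75 ln(1 − 0.555556) = 0.608198 ≈ 0.6082.
taxon2–taxon3: 14/36 sites differ → p ≈ 0.388889, d = −0.75 ln(1 − 0.518519) = 0.548166 ≈ 0.5482.

d(taxon1,taxon2) = 0.9123, d(taxon1,taxon3) = 0.6082, d(taxon2,taxon3) = 0.5482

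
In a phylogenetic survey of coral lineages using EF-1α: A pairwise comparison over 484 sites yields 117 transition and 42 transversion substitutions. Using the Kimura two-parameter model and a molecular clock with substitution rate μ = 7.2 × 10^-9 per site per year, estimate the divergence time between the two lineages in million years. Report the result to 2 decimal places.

32.63

P = 117/484 ≈ 0.241736 and Q = 42/484 ≈ 0.086777.
Under the Kimura two-parameter model, d = −½ ln(1 − 2P − Q) − ¼ ln(1 − 2Q).
1 − 2P − Q = 0.429751, giving −½ ln(0.429751) = 0.422275.
1 − 2Q = 0.826446, giving −¼ ln(0.826446) = 0.047655.
d = 0.422275 + 0.047655 = 0.469930.
Under a molecular clock d = 2μt, so t = d/(2μ) = 0.469930 / (2 × 7.2 × 10^-9) = 32.63 million years.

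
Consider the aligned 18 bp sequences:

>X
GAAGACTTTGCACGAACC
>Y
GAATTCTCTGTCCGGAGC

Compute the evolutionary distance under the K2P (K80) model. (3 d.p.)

Of 18 sites, 3 differences are transitions and 4 are transversions, so P = 3/18 ≈ 0.166667 and Q = 4/18 ≈ 0.222222.
Under the Kimura two-parameter model, d = −½ ln(1 − 2P − Q) − ¼ ln(1 − 2Q).
1 − 2P − Q = 0.444444, giving −½ ln(0.444444) = 0.405466.
1 − 2Q = 0.555556, giving −¼ ln(0.555556) = 0.146946.
d = 0.405466 + 0.146946 = 0.552412.

0.552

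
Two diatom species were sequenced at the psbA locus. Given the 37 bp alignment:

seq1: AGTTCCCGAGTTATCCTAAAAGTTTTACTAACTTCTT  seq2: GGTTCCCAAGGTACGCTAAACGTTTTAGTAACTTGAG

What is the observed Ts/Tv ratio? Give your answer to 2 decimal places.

0.43

Transitions are A↔G and C↔T; transversions are all other mismatches.
Transitions: 3. Transversions: 7.
R = 3/7 = 0.428571… ≈ 0.43 (to 2 d.p.).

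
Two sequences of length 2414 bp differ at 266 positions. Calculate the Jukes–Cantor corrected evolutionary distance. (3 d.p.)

p = 266/2414 ≈ 0.110191.
d = −(3/4) ln(1 − 4p/3) = −0.75 ln(1 − 0.146921) = −0.75 ln(0.853079)
  = −0.75 × (-0.158903) = 0.119177 substitutions/site.

0.119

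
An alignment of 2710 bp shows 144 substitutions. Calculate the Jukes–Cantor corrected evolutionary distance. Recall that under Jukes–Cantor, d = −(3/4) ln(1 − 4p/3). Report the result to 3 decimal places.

p = 144/2710 ≈ 0.053137.
d = −(3/4) ln(1 − 4p/3) = −0.75 ln(1 − 0.070849) = −0.75 ln(0.929151)
  = −0.75 × (-0.073484) = 0.055113 substitutions/site.

0.055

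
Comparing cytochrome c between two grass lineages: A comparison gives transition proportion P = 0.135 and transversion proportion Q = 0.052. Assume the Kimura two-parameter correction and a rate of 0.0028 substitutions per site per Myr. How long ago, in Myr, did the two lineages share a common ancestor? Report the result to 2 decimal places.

39.60

Under the Kimura two-parameter model, d = −½ ln(1 − 2P − Q) − ¼ ln(1 − 2Q).
1 − 2P − Q = 0.678, giving −½ ln(0.678) = 0.194304.
1 − 2Q = 0.896, giving −¼ ln(0.896) = 0.027454.
d = 0.194304 + 0.027454 = 0.221758.
Under a molecular clock d = 2μt, so t = d/(2μ) = 0.221758 / (2 × 0.0028) = 39.60 Myr.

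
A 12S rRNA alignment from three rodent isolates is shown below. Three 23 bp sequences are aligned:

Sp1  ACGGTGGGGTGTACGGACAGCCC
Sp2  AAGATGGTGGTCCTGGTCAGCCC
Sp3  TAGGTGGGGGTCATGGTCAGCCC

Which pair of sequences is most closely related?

Sp1–Sp2: 9/23 differ, p = 0.391, d = 0.553.
Sp1–Sp3: 7/23 differ, p = 0.304, d = 0.390.
Sp2–Sp3: 4/23 differ, p = 0.174, d = 0.198.
The smallest distance is between Sp2 and Sp3.

Sp2 and Sp3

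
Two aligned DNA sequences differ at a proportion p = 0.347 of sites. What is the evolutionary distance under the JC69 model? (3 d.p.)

d = −(3/4) ln(1 − 4p/3) = −0.75 ln(1 − 0.462667) = −0.75 ln(0.537333)
  = −0.75 × (-0.621137) = 0.465853 substitutions/site.

0.466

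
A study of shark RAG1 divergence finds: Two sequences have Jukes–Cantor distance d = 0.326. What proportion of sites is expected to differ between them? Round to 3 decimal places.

0.264

p = (3/4)(1 − e^(−4d/3)) = 0.75 × (1 − e^(-0.434667)) = 0.75 × (1 − 0.647480) = 0.264390.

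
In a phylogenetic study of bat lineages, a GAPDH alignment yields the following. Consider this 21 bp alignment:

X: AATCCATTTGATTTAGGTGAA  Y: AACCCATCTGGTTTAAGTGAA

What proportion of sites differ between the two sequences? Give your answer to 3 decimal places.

0.190

The sequences differ at 4 of 21 positions (sites 3, 8, 11, 16).
p = 4/21 = 0.190476… ≈ 0.190 (to 3 d.p.).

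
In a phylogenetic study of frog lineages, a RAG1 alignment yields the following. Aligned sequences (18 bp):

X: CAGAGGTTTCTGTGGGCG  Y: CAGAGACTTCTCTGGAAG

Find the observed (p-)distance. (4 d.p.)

0.2778

The sequences differ at 5 of 18 positions (sites 6, 7, 12, 16, 17).
p = 5/18 = 0.277777… ≈ 0.2778 (to 4 d.p.).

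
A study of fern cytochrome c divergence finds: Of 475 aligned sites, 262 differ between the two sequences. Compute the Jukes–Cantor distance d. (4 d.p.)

0.9973

p = 262/475 ≈ 0.551579.
d = −(3/4) ln(1 − 4p/3) = −0.75 ln(1 − 0.735439) = −0.75 ln(0.264561)
  = −0.75 × (-1.329683) = 0.997262 substitutions/site.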